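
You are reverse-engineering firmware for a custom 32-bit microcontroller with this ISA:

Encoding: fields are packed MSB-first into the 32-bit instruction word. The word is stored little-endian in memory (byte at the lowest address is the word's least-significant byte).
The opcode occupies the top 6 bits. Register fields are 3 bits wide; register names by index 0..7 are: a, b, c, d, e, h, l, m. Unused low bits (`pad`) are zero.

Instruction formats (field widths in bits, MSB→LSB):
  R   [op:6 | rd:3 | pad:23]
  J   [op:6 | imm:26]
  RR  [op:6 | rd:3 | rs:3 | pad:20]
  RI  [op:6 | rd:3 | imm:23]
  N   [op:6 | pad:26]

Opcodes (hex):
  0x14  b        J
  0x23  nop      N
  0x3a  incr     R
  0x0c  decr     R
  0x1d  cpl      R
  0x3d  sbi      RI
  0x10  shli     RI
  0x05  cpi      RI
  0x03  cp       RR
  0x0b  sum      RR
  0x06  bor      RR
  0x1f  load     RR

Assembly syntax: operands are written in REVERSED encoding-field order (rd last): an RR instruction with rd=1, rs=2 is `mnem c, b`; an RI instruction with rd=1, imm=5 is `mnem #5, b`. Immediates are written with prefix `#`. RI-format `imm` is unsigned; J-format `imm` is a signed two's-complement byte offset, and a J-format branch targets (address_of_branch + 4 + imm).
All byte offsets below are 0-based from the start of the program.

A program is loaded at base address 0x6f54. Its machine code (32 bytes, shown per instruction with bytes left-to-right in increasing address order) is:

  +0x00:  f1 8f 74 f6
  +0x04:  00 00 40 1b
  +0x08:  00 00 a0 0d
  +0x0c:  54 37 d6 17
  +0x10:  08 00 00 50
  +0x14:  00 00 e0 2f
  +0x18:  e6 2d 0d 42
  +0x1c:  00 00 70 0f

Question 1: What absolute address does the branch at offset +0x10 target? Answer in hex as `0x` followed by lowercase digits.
0x6f70

+0x10: 08 00 00 50 ⇒ word 0x50000008 (little)
  top 6b → 0x14 → b [J]
  imm: (w>>0)&0x3ffffff=0x8 → #8
  target = base 0x6f54 + off 0x10 + 4 + imm 8 = 0x6f70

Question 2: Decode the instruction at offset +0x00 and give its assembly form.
sbi #7639025, e

+0x00: f1 8f 74 f6 ⇒ word 0xf6748ff1 (little)
  opcode bits[31:26]=0x3d: sbi/RI
  [25:23] rd=4 = e
  [22:0] imm=7639025 = #7639025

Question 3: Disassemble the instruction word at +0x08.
@+08  little-endian(00 00 a0 0d) = 0x0da00000
  op=0x0da00000>>26=0x3 ⇒ cp (RR)
  rd: (w>>23)&0x7=0x3 → d
  rs: (w>>20)&0x7=0x2 → c

cp c, d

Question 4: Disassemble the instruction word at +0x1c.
+0x1c: 00 00 70 0f ⇒ word 0x0f700000 (little)
  top 6b → 0x3 → cp [RR]
  rd@[25:23]=0x6 ⇒ l
  rs@[22:20]=0x7 ⇒ m

cp m, l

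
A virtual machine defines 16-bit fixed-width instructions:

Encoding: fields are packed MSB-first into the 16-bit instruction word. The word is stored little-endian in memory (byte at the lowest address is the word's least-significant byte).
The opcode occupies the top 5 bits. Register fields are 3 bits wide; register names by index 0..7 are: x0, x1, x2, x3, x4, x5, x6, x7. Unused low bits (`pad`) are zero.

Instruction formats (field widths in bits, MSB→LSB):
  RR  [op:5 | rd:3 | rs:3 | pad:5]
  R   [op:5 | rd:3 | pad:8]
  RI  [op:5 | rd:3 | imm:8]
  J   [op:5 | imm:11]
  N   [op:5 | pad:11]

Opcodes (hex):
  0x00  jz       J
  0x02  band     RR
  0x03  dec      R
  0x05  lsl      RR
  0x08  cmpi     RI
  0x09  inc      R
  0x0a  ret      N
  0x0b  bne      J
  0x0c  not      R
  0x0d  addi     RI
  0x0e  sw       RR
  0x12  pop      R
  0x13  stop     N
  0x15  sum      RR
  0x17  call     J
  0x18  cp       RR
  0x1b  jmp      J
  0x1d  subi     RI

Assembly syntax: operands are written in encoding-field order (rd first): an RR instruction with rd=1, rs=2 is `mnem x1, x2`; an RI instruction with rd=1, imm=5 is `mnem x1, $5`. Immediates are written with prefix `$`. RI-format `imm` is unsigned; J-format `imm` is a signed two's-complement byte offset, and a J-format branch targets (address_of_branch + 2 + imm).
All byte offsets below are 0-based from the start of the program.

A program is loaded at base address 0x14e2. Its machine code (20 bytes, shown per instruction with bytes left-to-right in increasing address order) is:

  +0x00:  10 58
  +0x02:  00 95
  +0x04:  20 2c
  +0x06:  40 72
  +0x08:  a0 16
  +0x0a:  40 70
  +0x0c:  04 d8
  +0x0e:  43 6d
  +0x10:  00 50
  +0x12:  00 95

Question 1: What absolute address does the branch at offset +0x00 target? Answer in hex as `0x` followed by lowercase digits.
@+00  little-endian(10 58) = 0x5810
  opcode bits[15:11]=0xb: bne/J
  imm@[10:0]=0x10 ⇒ $16
  target = base 0x14e2 + off 0x00 + 2 + imm 16 = 0x14f4

0x14f4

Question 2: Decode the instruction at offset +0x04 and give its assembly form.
off 0x04: read 20 2c as little → 0x2c20
  top 5b → 0x5 → lsl [RR]
  rd: (w>>8)&0x7=0x4 → x4
  rs: (w>>5)&0x7=0x1 → x1

lsl x4, x1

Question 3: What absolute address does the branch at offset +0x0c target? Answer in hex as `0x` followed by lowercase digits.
off 0x0c: read 04 d8 as little → 0xd804
  opcode bits[15:11]=0x1b: jmp/J
  [10:0] imm=4 = $4
  target = base 0x14e2 + off 0x0c + 2 + imm 4 = 0x14f4

0x14f4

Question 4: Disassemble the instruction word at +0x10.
ret

[10] 00 50 → 0x5000
  opcode bits[15:11]=0xa: ret/N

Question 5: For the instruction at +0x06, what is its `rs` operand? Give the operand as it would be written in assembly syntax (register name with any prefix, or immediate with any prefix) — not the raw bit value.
[06] 40 72 → 0x7240
  opcode bits[15:11]=0xe: sw/RR
  [10:8] rd=2 = x2
  [7:5] rs=2 = x2

x2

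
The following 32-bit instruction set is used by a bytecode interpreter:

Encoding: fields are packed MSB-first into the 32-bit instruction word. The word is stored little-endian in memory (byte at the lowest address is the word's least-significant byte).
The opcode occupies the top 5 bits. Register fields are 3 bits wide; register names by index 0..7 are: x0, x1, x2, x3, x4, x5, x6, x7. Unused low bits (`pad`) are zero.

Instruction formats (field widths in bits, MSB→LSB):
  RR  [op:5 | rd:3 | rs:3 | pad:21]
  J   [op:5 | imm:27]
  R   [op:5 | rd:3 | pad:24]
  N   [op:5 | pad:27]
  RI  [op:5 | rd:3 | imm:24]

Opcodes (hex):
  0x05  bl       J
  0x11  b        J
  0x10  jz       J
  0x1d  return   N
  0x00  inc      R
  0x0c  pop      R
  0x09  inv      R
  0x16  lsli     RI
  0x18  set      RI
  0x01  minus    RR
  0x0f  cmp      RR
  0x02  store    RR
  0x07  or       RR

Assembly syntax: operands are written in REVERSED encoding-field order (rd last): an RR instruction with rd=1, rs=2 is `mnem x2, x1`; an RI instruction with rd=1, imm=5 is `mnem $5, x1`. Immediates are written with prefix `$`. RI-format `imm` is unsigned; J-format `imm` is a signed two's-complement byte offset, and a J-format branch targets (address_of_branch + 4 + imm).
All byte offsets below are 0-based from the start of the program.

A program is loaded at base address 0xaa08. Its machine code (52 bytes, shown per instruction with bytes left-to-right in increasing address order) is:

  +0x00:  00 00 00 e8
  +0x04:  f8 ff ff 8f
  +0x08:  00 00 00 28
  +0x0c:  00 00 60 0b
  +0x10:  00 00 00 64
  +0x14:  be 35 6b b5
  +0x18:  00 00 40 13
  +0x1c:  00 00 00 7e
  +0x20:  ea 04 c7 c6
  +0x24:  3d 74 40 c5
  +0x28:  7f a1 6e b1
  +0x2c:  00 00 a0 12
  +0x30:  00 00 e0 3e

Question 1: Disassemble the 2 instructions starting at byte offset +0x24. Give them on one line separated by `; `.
set $4224061, x5; lsli $7250303, x1

off 0x24: read 3d 74 40 c5 as little → 0xc540743d
  op=0xc540743d>>27=0x18 ⇒ set (RI)
  rd: (w>>24)&0x7=0x5 → x5
  imm: (w>>0)&0xffffff=0x40743d → $4224061
off 0x28: read 7f a1 6e b1 as little → 0xb16ea17f
  op=0xb16ea17f>>27=0x16 ⇒ lsli (RI)
  rd: (w>>24)&0x7=0x1 → x1
  imm: (w>>0)&0xffffff=0x6ea17f → $7250303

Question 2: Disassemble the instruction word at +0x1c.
+0x1c: 00 00 00 7e ⇒ word 0x7e000000 (little)
  opcode bits[31:27]=0xf: cmp/RR
  rd@[26:24]=0x6 ⇒ x6
  rs@[23:21]=0x0 ⇒ x0

cmp x0, x6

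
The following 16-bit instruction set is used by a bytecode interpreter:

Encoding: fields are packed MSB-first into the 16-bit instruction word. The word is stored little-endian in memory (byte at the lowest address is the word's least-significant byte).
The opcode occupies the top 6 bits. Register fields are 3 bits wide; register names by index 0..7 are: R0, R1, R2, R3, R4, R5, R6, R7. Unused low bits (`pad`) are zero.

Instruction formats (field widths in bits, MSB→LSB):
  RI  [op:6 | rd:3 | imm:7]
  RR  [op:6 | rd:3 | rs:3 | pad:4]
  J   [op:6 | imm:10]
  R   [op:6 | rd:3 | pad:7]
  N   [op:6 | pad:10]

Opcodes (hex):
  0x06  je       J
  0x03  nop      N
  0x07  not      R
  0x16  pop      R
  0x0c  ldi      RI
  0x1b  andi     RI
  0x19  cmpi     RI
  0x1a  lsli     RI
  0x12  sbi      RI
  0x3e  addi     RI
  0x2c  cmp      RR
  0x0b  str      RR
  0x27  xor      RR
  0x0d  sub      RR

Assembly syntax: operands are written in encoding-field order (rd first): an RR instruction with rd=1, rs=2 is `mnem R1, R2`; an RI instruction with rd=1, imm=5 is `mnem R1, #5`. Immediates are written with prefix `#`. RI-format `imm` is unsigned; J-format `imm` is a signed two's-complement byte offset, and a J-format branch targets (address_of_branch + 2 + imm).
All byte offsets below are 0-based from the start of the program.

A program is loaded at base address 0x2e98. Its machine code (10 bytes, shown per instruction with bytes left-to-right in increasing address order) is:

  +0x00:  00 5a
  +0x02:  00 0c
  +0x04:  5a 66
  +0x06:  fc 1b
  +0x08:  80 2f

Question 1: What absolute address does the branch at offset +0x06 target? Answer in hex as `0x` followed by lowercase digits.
@+06  little-endian(fc 1b) = 0x1bfc
  opcode bits[15:10]=0x6: je/J
  [9:0] imm=1020 (s10→-4) = #-4
  target = base 0x2e98 + off 0x06 + 2 + imm -4 = 0x2e9c

0x2e9c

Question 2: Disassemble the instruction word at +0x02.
off 0x02: read 00 0c as little → 0x0c00
  opcode bits[15:10]=0x3: nop/N

nop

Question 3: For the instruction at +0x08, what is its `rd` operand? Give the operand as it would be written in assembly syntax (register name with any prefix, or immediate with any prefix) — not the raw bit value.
off 0x08: read 80 2f as little → 0x2f80
  top 6b → 0xb → str [RR]
  rd@[9:7]=0x7 ⇒ R7
  rs@[6:4]=0x0 ⇒ R0

R7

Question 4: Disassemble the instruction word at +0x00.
pop R4

[00] 00 5a → 0x5a00
  op=0x5a00>>10=0x16 ⇒ pop (R)
  rd@[9:7]=0x4 ⇒ R4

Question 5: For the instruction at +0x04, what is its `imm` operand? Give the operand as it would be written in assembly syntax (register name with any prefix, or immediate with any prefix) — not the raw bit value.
off 0x04: read 5a 66 as little → 0x665a
  op=0x665a>>10=0x19 ⇒ cmpi (RI)
  rd: (w>>7)&0x7=0x4 → R4
  imm: (w>>0)&0x7f=0x5a → #90

#90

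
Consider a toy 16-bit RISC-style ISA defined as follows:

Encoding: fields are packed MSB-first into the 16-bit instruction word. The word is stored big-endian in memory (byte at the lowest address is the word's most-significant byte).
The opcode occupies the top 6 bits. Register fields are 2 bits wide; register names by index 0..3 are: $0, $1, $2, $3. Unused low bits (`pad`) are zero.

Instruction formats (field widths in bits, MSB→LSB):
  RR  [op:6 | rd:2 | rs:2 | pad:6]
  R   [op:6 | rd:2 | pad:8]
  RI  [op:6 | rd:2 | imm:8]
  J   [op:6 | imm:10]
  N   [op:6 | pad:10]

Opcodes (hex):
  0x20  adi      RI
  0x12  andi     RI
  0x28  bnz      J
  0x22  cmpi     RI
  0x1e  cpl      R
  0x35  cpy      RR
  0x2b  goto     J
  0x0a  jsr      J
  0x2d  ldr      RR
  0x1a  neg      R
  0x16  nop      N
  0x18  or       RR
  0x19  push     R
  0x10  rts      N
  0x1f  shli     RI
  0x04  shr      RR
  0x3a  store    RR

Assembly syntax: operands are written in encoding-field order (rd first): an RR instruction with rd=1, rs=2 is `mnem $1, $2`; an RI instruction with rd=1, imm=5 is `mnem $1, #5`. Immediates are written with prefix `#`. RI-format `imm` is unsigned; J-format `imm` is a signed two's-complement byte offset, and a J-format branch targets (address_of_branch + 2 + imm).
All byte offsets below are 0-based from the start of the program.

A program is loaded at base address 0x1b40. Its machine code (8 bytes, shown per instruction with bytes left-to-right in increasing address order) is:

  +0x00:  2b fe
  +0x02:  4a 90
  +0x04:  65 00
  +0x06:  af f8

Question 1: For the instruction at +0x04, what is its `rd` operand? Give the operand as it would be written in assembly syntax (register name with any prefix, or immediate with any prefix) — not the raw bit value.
$1

off 0x04: read 65 00 as big → 0x6500
  opcode bits[15:10]=0x19: push/R
  rd: (w>>8)&0x3=0x1 → $1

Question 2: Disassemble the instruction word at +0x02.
[02] 4a 90 → 0x4a90
  opcode bits[15:10]=0x12: andi/RI
  [9:8] rd=2 = $2
  [7:0] imm=144 = #144

andi $2, #144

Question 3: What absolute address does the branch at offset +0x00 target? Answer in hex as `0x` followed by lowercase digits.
off 0x00: read 2b fe as big → 0x2bfe
  top 6b → 0xa → jsr [J]
  [9:0] imm=1022 (s10→-2) = #-2
  target = base 0x1b40 + off 0x00 + 2 + imm -2 = 0x1b40

0x1b40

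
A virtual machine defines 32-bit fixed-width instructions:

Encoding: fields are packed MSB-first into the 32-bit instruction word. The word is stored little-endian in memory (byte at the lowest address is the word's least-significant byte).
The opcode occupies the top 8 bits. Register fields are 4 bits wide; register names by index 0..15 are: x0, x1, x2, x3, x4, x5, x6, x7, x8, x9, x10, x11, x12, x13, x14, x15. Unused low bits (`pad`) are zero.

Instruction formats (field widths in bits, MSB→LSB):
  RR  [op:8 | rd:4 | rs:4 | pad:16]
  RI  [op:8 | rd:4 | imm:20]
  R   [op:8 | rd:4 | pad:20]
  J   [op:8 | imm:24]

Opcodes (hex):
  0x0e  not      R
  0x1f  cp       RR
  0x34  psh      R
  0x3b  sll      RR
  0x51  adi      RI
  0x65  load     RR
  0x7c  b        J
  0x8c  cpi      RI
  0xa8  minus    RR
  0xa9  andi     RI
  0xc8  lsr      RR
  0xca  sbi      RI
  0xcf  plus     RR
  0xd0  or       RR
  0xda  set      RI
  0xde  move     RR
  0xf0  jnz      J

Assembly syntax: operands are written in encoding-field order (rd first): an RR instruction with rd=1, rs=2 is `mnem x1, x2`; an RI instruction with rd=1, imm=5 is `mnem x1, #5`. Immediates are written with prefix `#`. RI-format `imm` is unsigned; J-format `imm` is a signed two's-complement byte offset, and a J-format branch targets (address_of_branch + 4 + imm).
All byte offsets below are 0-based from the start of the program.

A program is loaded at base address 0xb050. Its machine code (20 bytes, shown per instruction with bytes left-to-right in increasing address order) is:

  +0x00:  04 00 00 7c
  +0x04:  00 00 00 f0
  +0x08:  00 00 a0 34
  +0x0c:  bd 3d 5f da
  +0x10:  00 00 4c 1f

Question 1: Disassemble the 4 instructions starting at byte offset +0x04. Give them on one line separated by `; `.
off 0x04: read 00 00 00 f0 as little → 0xf0000000
  top 8b → 0xf0 → jnz [J]
  imm: (w>>0)&0xffffff=0x0 → #0
off 0x08: read 00 00 a0 34 as little → 0x34a00000
  top 8b → 0x34 → psh [R]
  rd: (w>>20)&0xf=0xa → x10
off 0x0c: read bd 3d 5f da as little → 0xda5f3dbd
  top 8b → 0xda → set [RI]
  rd: (w>>20)&0xf=0x5 → x5
  imm: (w>>0)&0xfffff=0xf3dbd → #998845
off 0x10: read 00 00 4c 1f as little → 0x1f4c0000
  top 8b → 0x1f → cp [RR]
  rd: (w>>20)&0xf=0x4 → x4
  rs: (w>>16)&0xf=0xc → x12

jnz #0; psh x10; set x5, #998845; cp x4, x12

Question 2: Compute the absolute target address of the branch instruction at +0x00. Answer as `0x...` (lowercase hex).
0xb058

+0x00: 04 00 00 7c ⇒ word 0x7c000004 (little)
  top 8b → 0x7c → b [J]
  imm@[23:0]=0x4 ⇒ #4
  target = base 0xb050 + off 0x00 + 4 + imm 4 = 0xb058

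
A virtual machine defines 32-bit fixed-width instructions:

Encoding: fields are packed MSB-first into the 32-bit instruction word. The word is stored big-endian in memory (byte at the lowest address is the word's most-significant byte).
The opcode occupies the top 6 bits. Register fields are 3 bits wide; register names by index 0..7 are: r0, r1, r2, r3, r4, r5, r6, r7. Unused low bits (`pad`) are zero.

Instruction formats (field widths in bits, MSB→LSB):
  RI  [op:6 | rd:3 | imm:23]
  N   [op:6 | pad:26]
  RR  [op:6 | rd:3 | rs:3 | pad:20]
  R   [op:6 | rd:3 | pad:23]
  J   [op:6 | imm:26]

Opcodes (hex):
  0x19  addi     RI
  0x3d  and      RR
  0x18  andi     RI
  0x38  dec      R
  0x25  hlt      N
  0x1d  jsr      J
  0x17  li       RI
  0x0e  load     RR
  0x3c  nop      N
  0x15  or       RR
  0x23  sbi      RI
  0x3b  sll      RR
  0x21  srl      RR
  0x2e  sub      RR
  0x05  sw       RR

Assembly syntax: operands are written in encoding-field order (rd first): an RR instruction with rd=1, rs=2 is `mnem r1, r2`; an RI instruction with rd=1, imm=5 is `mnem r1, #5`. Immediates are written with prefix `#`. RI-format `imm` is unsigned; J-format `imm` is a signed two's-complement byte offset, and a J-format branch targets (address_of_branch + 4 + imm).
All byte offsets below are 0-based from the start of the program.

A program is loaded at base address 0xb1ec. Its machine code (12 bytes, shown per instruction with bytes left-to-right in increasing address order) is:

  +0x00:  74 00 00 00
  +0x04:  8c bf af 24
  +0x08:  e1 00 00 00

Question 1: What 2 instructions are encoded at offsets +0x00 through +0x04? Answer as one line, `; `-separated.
jsr #0; sbi r1, #4173604

@+00  big-endian(74 00 00 00) = 0x74000000
  opcode bits[31:26]=0x1d: jsr/J
  imm: (w>>0)&0x3ffffff=0x0 → #0
@+04  big-endian(8c bf af 24) = 0x8cbfaf24
  opcode bits[31:26]=0x23: sbi/RI
  rd: (w>>23)&0x7=0x1 → r1
  imm: (w>>0)&0x7fffff=0x3faf24 → #4173604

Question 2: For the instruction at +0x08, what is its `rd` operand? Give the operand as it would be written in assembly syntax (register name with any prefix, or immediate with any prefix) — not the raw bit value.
[08] e1 00 00 00 → 0xe1000000
  top 6b → 0x38 → dec [R]
  [25:23] rd=2 = r2

r2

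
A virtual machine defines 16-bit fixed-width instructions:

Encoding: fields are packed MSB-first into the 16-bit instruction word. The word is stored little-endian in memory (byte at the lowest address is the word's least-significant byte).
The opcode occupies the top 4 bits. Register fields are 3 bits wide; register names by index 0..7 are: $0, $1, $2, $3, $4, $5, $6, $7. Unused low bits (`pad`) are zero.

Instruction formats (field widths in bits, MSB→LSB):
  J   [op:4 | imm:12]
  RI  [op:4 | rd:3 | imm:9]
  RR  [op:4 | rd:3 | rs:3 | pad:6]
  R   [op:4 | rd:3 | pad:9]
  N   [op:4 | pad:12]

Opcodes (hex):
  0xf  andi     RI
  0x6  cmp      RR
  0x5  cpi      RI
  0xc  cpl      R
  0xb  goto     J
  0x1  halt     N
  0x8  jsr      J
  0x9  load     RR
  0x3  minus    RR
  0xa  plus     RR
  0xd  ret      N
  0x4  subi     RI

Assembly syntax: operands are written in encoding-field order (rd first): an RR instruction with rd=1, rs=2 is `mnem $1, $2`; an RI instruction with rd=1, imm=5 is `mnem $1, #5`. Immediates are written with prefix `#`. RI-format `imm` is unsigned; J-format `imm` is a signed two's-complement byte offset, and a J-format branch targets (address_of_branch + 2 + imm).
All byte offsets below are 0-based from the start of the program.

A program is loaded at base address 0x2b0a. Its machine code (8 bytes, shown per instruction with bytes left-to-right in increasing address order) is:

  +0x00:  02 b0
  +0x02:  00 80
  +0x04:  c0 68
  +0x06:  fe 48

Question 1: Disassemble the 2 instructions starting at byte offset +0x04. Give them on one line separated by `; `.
cmp $4, $3; subi $4, #254

off 0x04: read c0 68 as little → 0x68c0
  op=0x68c0>>12=0x6 ⇒ cmp (RR)
  rd@[11:9]=0x4 ⇒ $4
  rs@[8:6]=0x3 ⇒ $3
off 0x06: read fe 48 as little → 0x48fe
  op=0x48fe>>12=0x4 ⇒ subi (RI)
  rd@[11:9]=0x4 ⇒ $4
  imm@[8:0]=0xfe ⇒ #254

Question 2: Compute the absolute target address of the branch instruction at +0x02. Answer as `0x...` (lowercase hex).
0x2b0e

@+02  little-endian(00 80) = 0x8000
  op=0x8000>>12=0x8 ⇒ jsr (J)
  imm@[11:0]=0x0 ⇒ #0
  target = base 0x2b0a + off 0x02 + 2 + imm 0 = 0x2b0e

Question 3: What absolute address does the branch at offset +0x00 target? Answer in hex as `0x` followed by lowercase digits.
0x2b0e

+0x00: 02 b0 ⇒ word 0xb002 (little)
  top 4b → 0xb → goto [J]
  imm: (w>>0)&0xfff=0x2 → #2
  target = base 0x2b0a + off 0x00 + 2 + imm 2 = 0x2b0e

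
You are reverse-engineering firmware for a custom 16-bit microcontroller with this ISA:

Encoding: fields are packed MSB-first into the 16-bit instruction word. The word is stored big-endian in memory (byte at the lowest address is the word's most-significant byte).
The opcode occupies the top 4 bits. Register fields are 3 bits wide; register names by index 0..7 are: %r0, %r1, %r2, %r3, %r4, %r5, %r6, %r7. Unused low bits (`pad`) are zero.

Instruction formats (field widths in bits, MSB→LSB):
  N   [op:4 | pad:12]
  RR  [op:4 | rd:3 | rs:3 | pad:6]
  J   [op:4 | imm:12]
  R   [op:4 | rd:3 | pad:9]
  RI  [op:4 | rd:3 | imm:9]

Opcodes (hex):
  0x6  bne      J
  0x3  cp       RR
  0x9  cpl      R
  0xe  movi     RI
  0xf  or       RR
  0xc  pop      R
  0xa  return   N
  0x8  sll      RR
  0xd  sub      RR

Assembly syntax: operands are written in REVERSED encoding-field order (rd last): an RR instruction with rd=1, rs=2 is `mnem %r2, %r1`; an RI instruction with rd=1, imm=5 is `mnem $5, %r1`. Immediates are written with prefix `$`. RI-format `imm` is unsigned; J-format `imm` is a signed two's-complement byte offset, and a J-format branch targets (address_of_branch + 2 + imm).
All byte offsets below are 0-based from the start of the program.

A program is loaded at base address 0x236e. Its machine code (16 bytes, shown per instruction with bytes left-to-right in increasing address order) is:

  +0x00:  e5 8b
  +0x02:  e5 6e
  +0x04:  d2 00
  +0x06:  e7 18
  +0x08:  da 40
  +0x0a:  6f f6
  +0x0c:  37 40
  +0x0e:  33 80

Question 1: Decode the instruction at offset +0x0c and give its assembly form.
@+0c  big-endian(37 40) = 0x3740
  opcode bits[15:12]=0x3: cp/RR
  rd: (w>>9)&0x7=0x3 → %r3
  rs: (w>>6)&0x7=0x5 → %r5

cp %r5, %r3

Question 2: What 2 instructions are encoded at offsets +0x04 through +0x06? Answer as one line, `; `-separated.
sub %r0, %r1; movi $280, %r3

[04] d2 00 → 0xd200
  op=0xd200>>12=0xd ⇒ sub (RR)
  rd: (w>>9)&0x7=0x1 → %r1
  rs: (w>>6)&0x7=0x0 → %r0
[06] e7 18 → 0xe718
  op=0xe718>>12=0xe ⇒ movi (RI)
  rd: (w>>9)&0x7=0x3 → %r3
  imm: (w>>0)&0x1ff=0x118 → $280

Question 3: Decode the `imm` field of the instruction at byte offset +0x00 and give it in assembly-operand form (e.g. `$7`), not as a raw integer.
@+00  big-endian(e5 8b) = 0xe58b
  opcode bits[15:12]=0xe: movi/RI
  rd@[11:9]=0x2 ⇒ %r2
  imm@[8:0]=0x18b ⇒ $395

$395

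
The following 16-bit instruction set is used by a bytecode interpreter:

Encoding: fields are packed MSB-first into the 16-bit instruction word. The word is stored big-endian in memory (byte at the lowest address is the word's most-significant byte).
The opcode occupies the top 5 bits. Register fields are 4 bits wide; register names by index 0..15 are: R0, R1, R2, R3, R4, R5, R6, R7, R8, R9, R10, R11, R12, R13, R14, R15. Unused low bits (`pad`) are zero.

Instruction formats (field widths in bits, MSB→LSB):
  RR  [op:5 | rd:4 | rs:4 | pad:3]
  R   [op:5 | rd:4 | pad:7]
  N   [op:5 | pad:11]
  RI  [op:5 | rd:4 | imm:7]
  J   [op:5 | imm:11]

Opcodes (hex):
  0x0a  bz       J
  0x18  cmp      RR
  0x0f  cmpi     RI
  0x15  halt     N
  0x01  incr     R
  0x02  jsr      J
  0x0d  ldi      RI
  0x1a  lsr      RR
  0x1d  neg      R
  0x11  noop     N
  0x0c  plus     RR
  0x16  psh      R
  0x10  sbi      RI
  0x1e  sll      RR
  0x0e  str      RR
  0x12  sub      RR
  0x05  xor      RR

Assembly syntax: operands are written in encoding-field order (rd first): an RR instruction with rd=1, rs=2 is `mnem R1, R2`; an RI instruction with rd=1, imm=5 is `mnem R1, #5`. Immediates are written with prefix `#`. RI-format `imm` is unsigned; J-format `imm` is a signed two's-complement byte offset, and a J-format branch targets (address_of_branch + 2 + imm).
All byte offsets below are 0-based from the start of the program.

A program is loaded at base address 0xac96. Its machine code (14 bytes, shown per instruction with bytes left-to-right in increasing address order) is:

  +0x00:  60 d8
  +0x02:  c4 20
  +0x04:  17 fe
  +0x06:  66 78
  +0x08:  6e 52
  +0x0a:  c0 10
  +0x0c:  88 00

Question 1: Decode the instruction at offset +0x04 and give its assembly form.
off 0x04: read 17 fe as big → 0x17fe
  top 5b → 0x2 → jsr [J]
  imm: (w>>0)&0x7ff=0x7fe (s11→-2) → #-2

jsr #-2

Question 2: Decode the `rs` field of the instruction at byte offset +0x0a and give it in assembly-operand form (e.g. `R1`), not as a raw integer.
@+0a  big-endian(c0 10) = 0xc010
  op=0xc010>>11=0x18 ⇒ cmp (RR)
  [10:7] rd=0 = R0
  [6:3] rs=2 = R2

R2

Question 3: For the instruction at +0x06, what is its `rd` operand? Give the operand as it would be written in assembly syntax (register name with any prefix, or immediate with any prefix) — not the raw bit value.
R12

+0x06: 66 78 ⇒ word 0x6678 (big)
  top 5b → 0xc → plus [RR]
  rd: (w>>7)&0xf=0xc → R12
  rs: (w>>3)&0xf=0xf → R15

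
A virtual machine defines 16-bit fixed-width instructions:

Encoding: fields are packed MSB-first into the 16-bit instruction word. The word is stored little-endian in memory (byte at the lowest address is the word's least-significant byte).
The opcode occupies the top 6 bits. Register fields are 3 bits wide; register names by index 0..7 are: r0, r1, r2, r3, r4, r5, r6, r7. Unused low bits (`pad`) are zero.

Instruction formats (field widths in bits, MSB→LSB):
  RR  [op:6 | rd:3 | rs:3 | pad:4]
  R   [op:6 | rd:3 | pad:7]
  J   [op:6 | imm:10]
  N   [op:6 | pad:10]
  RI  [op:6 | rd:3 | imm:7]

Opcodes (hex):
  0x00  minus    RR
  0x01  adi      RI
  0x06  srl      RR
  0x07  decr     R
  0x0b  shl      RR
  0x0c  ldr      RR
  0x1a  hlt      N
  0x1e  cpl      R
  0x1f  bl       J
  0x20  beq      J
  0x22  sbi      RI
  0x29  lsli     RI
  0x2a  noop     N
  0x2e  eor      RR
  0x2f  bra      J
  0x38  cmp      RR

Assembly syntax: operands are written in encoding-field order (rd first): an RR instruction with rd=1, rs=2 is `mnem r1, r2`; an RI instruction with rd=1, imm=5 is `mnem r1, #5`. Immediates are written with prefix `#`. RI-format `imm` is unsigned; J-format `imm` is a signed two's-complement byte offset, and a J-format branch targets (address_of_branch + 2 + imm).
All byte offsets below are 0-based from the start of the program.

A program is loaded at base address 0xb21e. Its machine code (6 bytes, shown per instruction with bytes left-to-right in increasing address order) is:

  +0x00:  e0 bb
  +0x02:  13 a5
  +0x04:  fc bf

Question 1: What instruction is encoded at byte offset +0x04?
off 0x04: read fc bf as little → 0xbffc
  opcode bits[15:10]=0x2f: bra/J
  imm@[9:0]=0x3fc (s10→-4) ⇒ #-4

bra #-4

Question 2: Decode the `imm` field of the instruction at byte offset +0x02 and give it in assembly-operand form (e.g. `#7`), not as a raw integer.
+0x02: 13 a5 ⇒ word 0xa513 (little)
  op=0xa513>>10=0x29 ⇒ lsli (RI)
  rd: (w>>7)&0x7=0x2 → r2
  imm: (w>>0)&0x7f=0x13 → #19

#19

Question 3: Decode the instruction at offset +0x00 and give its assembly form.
eor r7, r6

off 0x00: read e0 bb as little → 0xbbe0
  op=0xbbe0>>10=0x2e ⇒ eor (RR)
  rd: (w>>7)&0x7=0x7 → r7
  rs: (w>>4)&0x7=0x6 → r6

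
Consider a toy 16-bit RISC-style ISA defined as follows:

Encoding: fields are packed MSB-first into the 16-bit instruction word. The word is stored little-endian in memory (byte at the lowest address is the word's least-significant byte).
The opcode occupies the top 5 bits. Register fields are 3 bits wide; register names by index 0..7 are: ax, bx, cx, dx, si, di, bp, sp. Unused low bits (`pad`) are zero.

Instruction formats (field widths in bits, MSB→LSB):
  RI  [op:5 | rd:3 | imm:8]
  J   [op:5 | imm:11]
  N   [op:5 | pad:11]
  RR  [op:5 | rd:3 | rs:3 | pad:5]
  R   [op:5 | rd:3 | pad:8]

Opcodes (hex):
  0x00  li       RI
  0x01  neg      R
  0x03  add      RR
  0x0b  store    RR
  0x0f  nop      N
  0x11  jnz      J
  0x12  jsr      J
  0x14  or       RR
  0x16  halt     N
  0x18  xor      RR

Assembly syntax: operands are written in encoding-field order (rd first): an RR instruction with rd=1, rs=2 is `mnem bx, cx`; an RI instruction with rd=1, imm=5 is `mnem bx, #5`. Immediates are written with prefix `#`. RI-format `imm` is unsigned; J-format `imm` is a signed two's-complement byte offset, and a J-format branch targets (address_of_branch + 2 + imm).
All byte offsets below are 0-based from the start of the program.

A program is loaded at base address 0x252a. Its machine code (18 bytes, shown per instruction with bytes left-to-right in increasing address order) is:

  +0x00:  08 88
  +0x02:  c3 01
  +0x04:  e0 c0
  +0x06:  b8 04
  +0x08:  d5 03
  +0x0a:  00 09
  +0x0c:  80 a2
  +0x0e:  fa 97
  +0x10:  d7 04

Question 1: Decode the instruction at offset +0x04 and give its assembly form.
xor ax, sp

@+04  little-endian(e0 c0) = 0xc0e0
  op=0xc0e0>>11=0x18 ⇒ xor (RR)
  rd@[10:8]=0x0 ⇒ ax
  rs@[7:5]=0x7 ⇒ sp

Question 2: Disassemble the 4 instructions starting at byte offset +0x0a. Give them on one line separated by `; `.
[0a] 00 09 → 0x0900
  top 5b → 0x1 → neg [R]
  rd@[10:8]=0x1 ⇒ bx
[0c] 80 a2 → 0xa280
  top 5b → 0x14 → or [RR]
  rd@[10:8]=0x2 ⇒ cx
  rs@[7:5]=0x4 ⇒ si
[0e] fa 97 → 0x97fa
  top 5b → 0x12 → jsr [J]
  imm@[10:0]=0x7fa (s11→-6) ⇒ #-6
[10] d7 04 → 0x04d7
  top 5b → 0x0 → li [RI]
  rd@[10:8]=0x4 ⇒ si
  imm@[7:0]=0xd7 ⇒ #215

neg bx; or cx, si; jsr #-6; li si, #215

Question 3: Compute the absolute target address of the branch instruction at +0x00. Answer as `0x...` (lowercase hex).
off 0x00: read 08 88 as little → 0x8808
  op=0x8808>>11=0x11 ⇒ jnz (J)
  [10:0] imm=8 = #8
  target = base 0x252a + off 0x00 + 2 + imm 8 = 0x2534

0x2534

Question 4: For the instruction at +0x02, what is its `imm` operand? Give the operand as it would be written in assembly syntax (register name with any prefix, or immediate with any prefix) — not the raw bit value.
#195

off 0x02: read c3 01 as little → 0x01c3
  op=0x01c3>>11=0x0 ⇒ li (RI)
  rd@[10:8]=0x1 ⇒ bx
  imm@[7:0]=0xc3 ⇒ #195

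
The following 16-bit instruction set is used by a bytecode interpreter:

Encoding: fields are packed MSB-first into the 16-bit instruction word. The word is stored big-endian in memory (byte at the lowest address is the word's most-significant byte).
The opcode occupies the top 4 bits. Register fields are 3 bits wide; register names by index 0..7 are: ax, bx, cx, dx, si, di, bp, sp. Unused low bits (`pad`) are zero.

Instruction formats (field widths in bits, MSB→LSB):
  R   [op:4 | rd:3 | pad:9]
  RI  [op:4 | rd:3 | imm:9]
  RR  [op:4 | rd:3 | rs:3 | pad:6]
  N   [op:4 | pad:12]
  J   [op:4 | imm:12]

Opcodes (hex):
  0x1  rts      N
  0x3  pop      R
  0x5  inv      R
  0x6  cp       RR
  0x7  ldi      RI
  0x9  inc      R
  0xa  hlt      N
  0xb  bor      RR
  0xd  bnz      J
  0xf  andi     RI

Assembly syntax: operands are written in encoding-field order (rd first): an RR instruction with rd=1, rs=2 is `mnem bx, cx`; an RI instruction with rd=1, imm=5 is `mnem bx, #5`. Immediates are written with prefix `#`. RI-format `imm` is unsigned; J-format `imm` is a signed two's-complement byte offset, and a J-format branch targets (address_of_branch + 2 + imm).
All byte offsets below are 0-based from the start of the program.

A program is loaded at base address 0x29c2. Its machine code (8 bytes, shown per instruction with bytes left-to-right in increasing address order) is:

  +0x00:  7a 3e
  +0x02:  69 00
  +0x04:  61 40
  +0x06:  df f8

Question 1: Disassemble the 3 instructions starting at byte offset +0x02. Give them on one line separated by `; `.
@+02  big-endian(69 00) = 0x6900
  op=0x6900>>12=0x6 ⇒ cp (RR)
  rd: (w>>9)&0x7=0x4 → si
  rs: (w>>6)&0x7=0x4 → si
@+04  big-endian(61 40) = 0x6140
  op=0x6140>>12=0x6 ⇒ cp (RR)
  rd: (w>>9)&0x7=0x0 → ax
  rs: (w>>6)&0x7=0x5 → di
@+06  big-endian(df f8) = 0xdff8
  op=0xdff8>>12=0xd ⇒ bnz (J)
  imm: (w>>0)&0xfff=0xff8 (s12→-8) → #-8

cp si, si; cp ax, di; bnz #-8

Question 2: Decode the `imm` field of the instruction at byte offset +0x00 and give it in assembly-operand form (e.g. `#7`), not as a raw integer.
off 0x00: read 7a 3e as big → 0x7a3e
  op=0x7a3e>>12=0x7 ⇒ ldi (RI)
  rd: (w>>9)&0x7=0x5 → di
  imm: (w>>0)&0x1ff=0x3e → #62

#62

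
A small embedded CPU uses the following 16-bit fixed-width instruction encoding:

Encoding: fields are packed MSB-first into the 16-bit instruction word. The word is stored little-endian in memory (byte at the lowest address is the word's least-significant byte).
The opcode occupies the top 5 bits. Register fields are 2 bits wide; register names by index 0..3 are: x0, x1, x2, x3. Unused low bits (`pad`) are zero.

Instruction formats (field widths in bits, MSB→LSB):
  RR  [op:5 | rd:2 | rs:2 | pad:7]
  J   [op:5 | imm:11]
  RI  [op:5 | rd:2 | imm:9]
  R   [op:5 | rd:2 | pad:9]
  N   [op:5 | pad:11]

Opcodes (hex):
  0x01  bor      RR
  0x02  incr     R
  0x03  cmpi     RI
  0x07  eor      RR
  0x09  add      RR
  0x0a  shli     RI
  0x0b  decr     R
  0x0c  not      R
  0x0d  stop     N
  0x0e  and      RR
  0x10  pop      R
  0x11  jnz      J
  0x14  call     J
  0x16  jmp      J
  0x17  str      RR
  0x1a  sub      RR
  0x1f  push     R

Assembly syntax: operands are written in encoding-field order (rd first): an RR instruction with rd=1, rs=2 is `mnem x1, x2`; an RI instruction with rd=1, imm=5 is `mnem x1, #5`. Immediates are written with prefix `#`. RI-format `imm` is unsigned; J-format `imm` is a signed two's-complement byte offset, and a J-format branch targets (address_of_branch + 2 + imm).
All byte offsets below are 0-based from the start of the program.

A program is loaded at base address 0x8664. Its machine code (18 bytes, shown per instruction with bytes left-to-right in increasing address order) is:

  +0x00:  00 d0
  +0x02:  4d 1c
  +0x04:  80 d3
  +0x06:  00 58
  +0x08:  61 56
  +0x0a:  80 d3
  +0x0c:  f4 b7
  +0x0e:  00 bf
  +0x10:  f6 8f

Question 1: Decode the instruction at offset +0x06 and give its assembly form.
decr x0

off 0x06: read 00 58 as little → 0x5800
  opcode bits[15:11]=0xb: decr/R
  rd@[10:9]=0x0 ⇒ x0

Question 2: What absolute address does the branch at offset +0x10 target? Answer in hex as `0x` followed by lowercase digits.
off 0x10: read f6 8f as little → 0x8ff6
  top 5b → 0x11 → jnz [J]
  [10:0] imm=2038 (s11→-10) = #-10
  target = base 0x8664 + off 0x10 + 2 + imm -10 = 0x866c

0x866c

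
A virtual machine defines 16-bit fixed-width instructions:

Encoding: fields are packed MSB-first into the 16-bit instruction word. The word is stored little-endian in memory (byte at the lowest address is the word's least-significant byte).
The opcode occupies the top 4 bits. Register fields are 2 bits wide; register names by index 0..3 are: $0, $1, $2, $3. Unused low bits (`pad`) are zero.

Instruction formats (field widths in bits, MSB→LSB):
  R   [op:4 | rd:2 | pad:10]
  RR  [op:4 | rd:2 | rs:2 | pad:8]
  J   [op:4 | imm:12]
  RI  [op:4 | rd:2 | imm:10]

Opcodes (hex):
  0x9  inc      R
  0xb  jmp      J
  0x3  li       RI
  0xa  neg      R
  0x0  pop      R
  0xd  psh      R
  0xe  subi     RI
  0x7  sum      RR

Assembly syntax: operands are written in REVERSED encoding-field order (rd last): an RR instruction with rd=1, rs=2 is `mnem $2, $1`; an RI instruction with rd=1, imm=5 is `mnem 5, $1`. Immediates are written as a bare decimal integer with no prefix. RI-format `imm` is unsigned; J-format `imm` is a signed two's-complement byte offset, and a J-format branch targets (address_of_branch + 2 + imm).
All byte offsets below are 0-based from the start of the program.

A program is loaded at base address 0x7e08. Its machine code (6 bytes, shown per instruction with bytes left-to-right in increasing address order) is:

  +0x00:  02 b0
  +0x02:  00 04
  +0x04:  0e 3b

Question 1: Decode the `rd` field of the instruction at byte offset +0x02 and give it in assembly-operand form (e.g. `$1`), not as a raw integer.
$1

[02] 00 04 → 0x0400
  op=0x0400>>12=0x0 ⇒ pop (R)
  rd: (w>>10)&0x3=0x1 → $1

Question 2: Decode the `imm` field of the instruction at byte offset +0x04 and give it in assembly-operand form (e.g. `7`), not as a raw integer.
+0x04: 0e 3b ⇒ word 0x3b0e (little)
  op=0x3b0e>>12=0x3 ⇒ li (RI)
  rd@[11:10]=0x2 ⇒ $2
  imm@[9:0]=0x30e ⇒ 782

782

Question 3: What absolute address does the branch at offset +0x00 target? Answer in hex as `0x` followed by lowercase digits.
0x7e0c

[00] 02 b0 → 0xb002
  op=0xb002>>12=0xb ⇒ jmp (J)
  imm: (w>>0)&0xfff=0x2 → 2
  target = base 0x7e08 + off 0x00 + 2 + imm 2 = 0x7e0c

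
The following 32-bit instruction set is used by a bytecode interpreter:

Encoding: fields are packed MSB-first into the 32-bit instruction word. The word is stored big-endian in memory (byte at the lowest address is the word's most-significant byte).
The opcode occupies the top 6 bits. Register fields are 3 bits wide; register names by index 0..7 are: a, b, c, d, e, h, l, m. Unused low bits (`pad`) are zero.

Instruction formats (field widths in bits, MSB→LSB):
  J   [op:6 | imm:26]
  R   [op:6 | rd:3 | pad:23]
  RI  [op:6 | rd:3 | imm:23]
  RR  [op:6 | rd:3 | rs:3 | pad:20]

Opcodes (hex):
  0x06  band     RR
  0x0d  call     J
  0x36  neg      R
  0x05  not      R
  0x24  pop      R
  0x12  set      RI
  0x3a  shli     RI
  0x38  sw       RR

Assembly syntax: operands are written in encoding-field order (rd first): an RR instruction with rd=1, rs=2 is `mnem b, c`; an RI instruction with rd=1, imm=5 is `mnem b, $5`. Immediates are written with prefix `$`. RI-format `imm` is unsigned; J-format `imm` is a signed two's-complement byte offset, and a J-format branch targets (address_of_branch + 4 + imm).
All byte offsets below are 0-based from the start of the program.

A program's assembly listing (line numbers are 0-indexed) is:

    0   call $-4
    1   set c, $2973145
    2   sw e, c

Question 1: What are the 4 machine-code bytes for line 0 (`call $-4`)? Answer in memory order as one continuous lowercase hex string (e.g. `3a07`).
37fffffc

L0: call op=0xd:6|imm=-4:26 ⇒ 0x37fffffc ⇒ big 37 ff ff fc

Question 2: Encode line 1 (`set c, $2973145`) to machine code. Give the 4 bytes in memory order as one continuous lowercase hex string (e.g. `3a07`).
492d5dd9

L1: set op=0x12:6|rd=2:3|imm=2973145:23 ⇒ 0x492d5dd9 ⇒ big 49 2d 5d d9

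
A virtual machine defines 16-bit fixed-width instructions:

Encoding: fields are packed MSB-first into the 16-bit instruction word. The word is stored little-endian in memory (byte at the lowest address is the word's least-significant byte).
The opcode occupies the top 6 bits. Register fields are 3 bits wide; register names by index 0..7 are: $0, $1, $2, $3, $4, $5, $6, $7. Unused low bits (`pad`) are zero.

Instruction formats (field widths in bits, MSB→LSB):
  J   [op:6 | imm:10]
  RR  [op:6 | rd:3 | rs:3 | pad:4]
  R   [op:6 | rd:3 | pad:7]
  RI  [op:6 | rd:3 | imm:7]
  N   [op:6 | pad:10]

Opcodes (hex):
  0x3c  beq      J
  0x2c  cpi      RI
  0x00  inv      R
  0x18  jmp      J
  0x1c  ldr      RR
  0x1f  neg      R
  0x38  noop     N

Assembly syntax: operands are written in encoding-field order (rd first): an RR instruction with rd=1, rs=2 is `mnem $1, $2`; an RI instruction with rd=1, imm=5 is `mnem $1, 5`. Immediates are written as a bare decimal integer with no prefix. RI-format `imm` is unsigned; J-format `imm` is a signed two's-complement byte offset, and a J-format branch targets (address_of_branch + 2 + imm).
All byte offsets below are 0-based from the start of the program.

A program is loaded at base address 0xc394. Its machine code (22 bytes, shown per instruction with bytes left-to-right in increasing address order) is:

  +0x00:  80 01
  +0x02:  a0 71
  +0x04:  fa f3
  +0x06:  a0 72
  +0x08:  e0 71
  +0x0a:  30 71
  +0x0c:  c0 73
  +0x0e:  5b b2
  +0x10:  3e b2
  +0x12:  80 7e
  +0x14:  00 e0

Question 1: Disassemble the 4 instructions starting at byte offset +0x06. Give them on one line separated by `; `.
[06] a0 72 → 0x72a0
  opcode bits[15:10]=0x1c: ldr/RR
  rd: (w>>7)&0x7=0x5 → $5
  rs: (w>>4)&0x7=0x2 → $2
[08] e0 71 → 0x71e0
  opcode bits[15:10]=0x1c: ldr/RR
  rd: (w>>7)&0x7=0x3 → $3
  rs: (w>>4)&0x7=0x6 → $6
[0a] 30 71 → 0x7130
  opcode bits[15:10]=0x1c: ldr/RR
  rd: (w>>7)&0x7=0x2 → $2
  rs: (w>>4)&0x7=0x3 → $3
[0c] c0 73 → 0x73c0
  opcode bits[15:10]=0x1c: ldr/RR
  rd: (w>>7)&0x7=0x7 → $7
  rs: (w>>4)&0x7=0x4 → $4

ldr $5, $2; ldr $3, $6; ldr $2, $3; ldr $7, $4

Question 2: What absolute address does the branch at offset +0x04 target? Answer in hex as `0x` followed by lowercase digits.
off 0x04: read fa f3 as little → 0xf3fa
  op=0xf3fa>>10=0x3c ⇒ beq (J)
  imm: (w>>0)&0x3ff=0x3fa (s10→-6) → -6
  target = base 0xc394 + off 0x04 + 2 + imm -6 = 0xc394

0xc394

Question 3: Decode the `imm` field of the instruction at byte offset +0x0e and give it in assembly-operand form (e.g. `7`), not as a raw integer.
91

@+0e  little-endian(5b b2) = 0xb25b
  opcode bits[15:10]=0x2c: cpi/RI
  [9:7] rd=4 = $4
  [6:0] imm=91 = 91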